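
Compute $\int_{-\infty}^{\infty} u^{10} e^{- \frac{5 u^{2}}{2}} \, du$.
$\frac{189 \sqrt{10} \sqrt{\pi}}{3125}$

Start from the elementary integral
$$J(a) = \int_{-\infty}^{\infty} e^{- a u^{2}} \, du = \frac{\sqrt{\pi}}{\sqrt{a}}.$$

Differentiating under the integral sign brings down a factor of $(-u^2)$:
$$\frac{dJ}{da} = \int_{-\infty}^{\infty} - u^{2} e^{- a u^{2}} \, du = - \frac{\sqrt{\pi}}{2 a^{\frac{3}{2}}}.$$

Repeating $5$ times in total — each differentiation brings down another $(-u^2)$ — gives
$$\frac{d^{5}J}{da^{5}} = \int_{-\infty}^{\infty} - u^{10} e^{- a u^{2}} \, du = - \frac{945 \sqrt{\pi}}{32 a^{\frac{11}{2}}},$$
and the integrand here is $(-1)^{5}$ times the target integrand, so $I = (-1)^{5}\,\frac{d^{5}J}{da^{5}} = \frac{945 \sqrt{\pi}}{32 a^{\frac{11}{2}}}$.

Setting $a = \frac{5}{2}$:
$$I = \frac{189 \sqrt{10} \sqrt{\pi}}{3125}.$$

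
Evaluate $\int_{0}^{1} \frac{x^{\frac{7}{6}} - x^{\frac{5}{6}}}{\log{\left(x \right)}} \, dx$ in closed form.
$\log{\left(\frac{13}{11} \right)}$

Introduce a parameter $a$ in the exponent: let $I(a) = \int_{0}^{1} \frac{- x^{\frac{5}{6}} + x^{a}}{\log{\left(x \right)}} \, dx$.

Since $\dfrac{\partial}{\partial a}\,x^{a} = x^{a} \ln x$, the $\ln x$ in the denominator cancels and
$$\frac{dI}{da} = \int_{0}^{1} x^{a} \, dx = \left[\frac{x^{a+1}}{a+1}\right]_0^1 = \frac{1}{a + 1}.$$

Integrating with respect to $a$ gives $I(a) = \log{\left(\frac{6 a}{11} + \frac{6}{11} \right)} + C$.

At $a = \frac{5}{6}$ the integrand is identically $0$, so $I(\frac{5}{6}) = 0$. The closed form gives $0$, hence $C = 0$.

Setting $a = \frac{7}{6}$:
$$I = \log{\left(\frac{13}{11} \right)}.$$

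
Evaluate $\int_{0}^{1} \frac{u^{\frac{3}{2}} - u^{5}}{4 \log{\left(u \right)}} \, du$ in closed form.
$- \frac{\log{\left(6 \right)}}{4} - \frac{\log{\left(2 \right)}}{4} + \frac{\log{\left(5 \right)}}{4}$

Consider the one-parameter family: let $I(a) = \int_{0}^{1} \frac{u^{\frac{3}{2}} - u^{a}}{4 \log{\left(u \right)}} \, du$.

Since $\dfrac{\partial}{\partial a}\,u^{a} = u^{a} \ln u$, the $\ln u$ in the denominator cancels and
$$\frac{dI}{da} = \int_{0}^{1} - \frac{1}{4} u^{a} \, du = - \frac{1}{4} \left[\frac{u^{a+1}}{a+1}\right]_0^1 = - \frac{1}{4 a + 4}.$$

Integrating with respect to $a$ gives $I(a) = - \frac{\log{\left(a + 1 \right)}}{4} - \frac{\log{\left(2 \right)}}{4} + \frac{\log{\left(5 \right)}}{4} + C$.

At $a = \frac{3}{2}$ the integrand is identically $0$, so $I(\frac{3}{2}) = 0$. The closed form gives $0$, hence $C = 0$.

Setting $a = 5$:
$$I = - \frac{\log{\left(6 \right)}}{4} - \frac{\log{\left(2 \right)}}{4} + \frac{\log{\left(5 \right)}}{4}.$$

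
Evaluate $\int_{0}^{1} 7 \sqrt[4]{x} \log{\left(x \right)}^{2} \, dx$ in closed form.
$\frac{896}{125}$

Consider the simpler parametrised integral
$$J(a) = \int_{0}^{1} 7 x^{a} \, dx = \frac{7}{a + 1}.$$

Differentiating under the integral sign brings down a factor of $\ln x$:
$$\frac{dJ}{da} = \int_{0}^{1} 7 x^{a} \log{\left(x \right)} \, dx = - \frac{7}{\left(a + 1\right)^{2}}.$$

Repeating twice in total — each differentiation brings down another $\ln x$ — gives
$$\frac{d^{2}J}{da^{2}} = \int_{0}^{1} 7 x^{a} \log{\left(x \right)}^{2} \, dx = \frac{14}{\left(a + 1\right)^{3}},$$
and the integrand here is exactly the target integrand, so $I = \frac{14}{\left(a + 1\right)^{3}}$.

Setting $a = \frac{1}{4}$:
$$I = \frac{896}{125}.$$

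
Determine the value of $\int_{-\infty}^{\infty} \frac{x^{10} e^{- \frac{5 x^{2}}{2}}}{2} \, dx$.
$\frac{189 \sqrt{10} \sqrt{\pi}}{6250}$

Start from the elementary integral
$$J(a) = \int_{-\infty}^{\infty} \frac{e^{- a x^{2}}}{2} \, dx = \frac{\sqrt{\pi}}{2 \sqrt{a}}.$$

Differentiating under the integral sign brings down a factor of $(-x^2)$:
$$\frac{dJ}{da} = \int_{-\infty}^{\infty} - \frac{x^{2} e^{- a x^{2}}}{2} \, dx = - \frac{\sqrt{\pi}}{4 a^{\frac{3}{2}}}.$$

Repeating $5$ times in total — each differentiation brings down another $(-x^2)$ — gives
$$\frac{d^{5}J}{da^{5}} = \int_{-\infty}^{\infty} - \frac{x^{10} e^{- a x^{2}}}{2} \, dx = - \frac{945 \sqrt{\pi}}{64 a^{\frac{11}{2}}},$$
and the integrand here is $(-1)^{5}$ times the target integrand, so $I = (-1)^{5}\,\frac{d^{5}J}{da^{5}} = \frac{945 \sqrt{\pi}}{64 a^{\frac{11}{2}}}$.

Setting $a = \frac{5}{2}$:
$$I = \frac{189 \sqrt{10} \sqrt{\pi}}{6250}.$$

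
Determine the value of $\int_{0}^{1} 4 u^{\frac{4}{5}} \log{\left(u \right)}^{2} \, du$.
$\frac{1000}{729}$

Begin with the known integral
$$J(a) = \int_{0}^{1} 4 u^{a} \, du = \frac{4}{a + 1}.$$

Differentiating under the integral sign brings down a factor of $\ln u$:
$$\frac{dJ}{da} = \int_{0}^{1} 4 u^{a} \log{\left(u \right)} \, du = - \frac{4}{\left(a + 1\right)^{2}}.$$

Repeating twice in total — each differentiation brings down another $\ln u$ — gives
$$\frac{d^{2}J}{da^{2}} = \int_{0}^{1} 4 u^{a} \log{\left(u \right)}^{2} \, du = \frac{8}{\left(a + 1\right)^{3}},$$
and the integrand here is exactly the target integrand, so $I = \frac{8}{\left(a + 1\right)^{3}}$.

Setting $a = \frac{4}{5}$:
$$I = \frac{1000}{729}.$$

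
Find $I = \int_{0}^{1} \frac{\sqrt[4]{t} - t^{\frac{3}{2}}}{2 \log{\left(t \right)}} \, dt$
$- \frac{\log{\left(2 \right)}}{2}$

Introduce a parameter $a$ in the exponent: let $I(a) = \int_{0}^{1} \frac{\sqrt[4]{t} - t^{a}}{2 \log{\left(t \right)}} \, dt$.

Since $\dfrac{\partial}{\partial a}\,t^{a} = t^{a} \ln t$, the $\ln t$ in the denominator cancels and
$$\frac{dI}{da} = \int_{0}^{1} - \frac{1}{2} t^{a} \, dt = - \frac{1}{2} \left[\frac{t^{a+1}}{a+1}\right]_0^1 = - \frac{1}{2 a + 2}.$$

Integrating with respect to $a$ gives $I(a) = - \frac{\log{\left(a + 1 \right)}}{2} - \log{\left(2 \right)} + \frac{\log{\left(5 \right)}}{2} + C$.

At $a = \frac{1}{4}$ the integrand is identically $0$, so $I(\frac{1}{4}) = 0$. The closed form gives $0$, hence $C = 0$.

Setting $a = \frac{3}{2}$:
$$I = - \frac{\log{\left(2 \right)}}{2}.$$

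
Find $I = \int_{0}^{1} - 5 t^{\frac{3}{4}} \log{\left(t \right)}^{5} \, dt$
$\frac{2457600}{117649}$

Start from the elementary integral
$$J(a) = \int_{0}^{1} - 5 t^{a} \, dt = - \frac{5}{a + 1}.$$

Differentiating under the integral sign brings down a factor of $\ln t$:
$$\frac{dJ}{da} = \int_{0}^{1} - 5 t^{a} \log{\left(t \right)} \, dt = \frac{5}{\left(a + 1\right)^{2}}.$$

Repeating $5$ times in total — each differentiation brings down another $\ln t$ — gives
$$\frac{d^{5}J}{da^{5}} = \int_{0}^{1} - 5 t^{a} \log{\left(t \right)}^{5} \, dt = \frac{600}{\left(a + 1\right)^{6}},$$
and the integrand here is exactly the target integrand, so $I = \frac{600}{\left(a + 1\right)^{6}}$.

Setting $a = \frac{3}{4}$:
$$I = \frac{2457600}{117649}.$$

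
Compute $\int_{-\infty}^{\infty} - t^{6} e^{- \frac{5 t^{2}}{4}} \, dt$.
$- \frac{48 \sqrt{5} \sqrt{\pi}}{125}$

Start from the elementary integral
$$J(a) = \int_{-\infty}^{\infty} - e^{- a t^{2}} \, dt = - \frac{\sqrt{\pi}}{\sqrt{a}}.$$

Differentiating under the integral sign brings down a factor of $(-t^2)$:
$$\frac{dJ}{da} = \int_{-\infty}^{\infty} t^{2} e^{- a t^{2}} \, dt = \frac{\sqrt{\pi}}{2 a^{\frac{3}{2}}}.$$

Repeating $3$ times in total — each differentiation brings down another $(-t^2)$ — gives
$$\frac{d^{3}J}{da^{3}} = \int_{-\infty}^{\infty} t^{6} e^{- a t^{2}} \, dt = \frac{15 \sqrt{\pi}}{8 a^{\frac{7}{2}}},$$
and the integrand here is $(-1)^{3}$ times the target integrand, so $I = (-1)^{3}\,\frac{d^{3}J}{da^{3}} = - \frac{15 \sqrt{\pi}}{8 a^{\frac{7}{2}}}$.

Setting $a = \frac{5}{4}$:
$$I = - \frac{48 \sqrt{5} \sqrt{\pi}}{125}.$$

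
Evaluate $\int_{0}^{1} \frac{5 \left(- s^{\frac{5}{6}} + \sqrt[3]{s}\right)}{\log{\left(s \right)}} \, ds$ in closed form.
$\log{\left(\frac{32768}{161051} \right)}$

Replace the exponent $\frac{1}{3}$ by a parameter $a$: let $I(a) = \int_{0}^{1} \frac{5 \left(- s^{\frac{5}{6}} + s^{a}\right)}{\log{\left(s \right)}} \, ds$.

Since $\dfrac{\partial}{\partial a}\,s^{a} = s^{a} \ln s$, the $\ln s$ in the denominator cancels and
$$\frac{dI}{da} = \int_{0}^{1} 5 s^{a} \, ds = 5 \left[\frac{s^{a+1}}{a+1}\right]_0^1 = \frac{5}{a + 1}.$$

Integrating with respect to $a$ gives $I(a) = \log{\left(\frac{7776 \left(a + 1\right)^{5}}{161051} \right)} + C$.

At $a = \frac{5}{6}$ the integrand is identically $0$, so $I(\frac{5}{6}) = 0$. The closed form gives $0$, hence $C = 0$.

Setting $a = \frac{1}{3}$:
$$I = \log{\left(\frac{32768}{161051} \right)}.$$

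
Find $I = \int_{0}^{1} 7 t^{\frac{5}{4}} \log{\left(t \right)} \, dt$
$- \frac{112}{81}$

Begin with the known integral
$$J(a) = \int_{0}^{1} 7 t^{a} \, dt = \frac{7}{a + 1}.$$

Differentiating under the integral sign brings down a factor of $\ln t$:
$$\frac{dJ}{da} = \int_{0}^{1} 7 t^{a} \log{\left(t \right)} \, dt = - \frac{7}{\left(a + 1\right)^{2}}.$$

The integral on the left is $I$, so $I = - \frac{7}{\left(a + 1\right)^{2}}$.

Setting $a = \frac{5}{4}$:
$$I = - \frac{112}{81}.$$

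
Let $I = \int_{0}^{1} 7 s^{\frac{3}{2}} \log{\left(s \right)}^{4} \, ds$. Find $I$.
$\frac{5376}{3125}$

Consider the simpler parametrised integral
$$J(a) = \int_{0}^{1} 7 s^{a} \, ds = \frac{7}{a + 1}.$$

Differentiating under the integral sign brings down a factor of $\ln s$:
$$\frac{dJ}{da} = \int_{0}^{1} 7 s^{a} \log{\left(s \right)} \, ds = - \frac{7}{\left(a + 1\right)^{2}}.$$

Repeating $4$ times in total — each differentiation brings down another $\ln s$ — gives
$$\frac{d^{4}J}{da^{4}} = \int_{0}^{1} 7 s^{a} \log{\left(s \right)}^{4} \, ds = \frac{168}{\left(a + 1\right)^{5}},$$
and the integrand here is exactly the target integrand, so $I = \frac{168}{\left(a + 1\right)^{5}}$.

Setting $a = \frac{3}{2}$:
$$I = \frac{5376}{3125}.$$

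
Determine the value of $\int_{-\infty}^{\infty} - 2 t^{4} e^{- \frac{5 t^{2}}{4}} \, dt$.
$- \frac{48 \sqrt{5} \sqrt{\pi}}{125}$

Consider the simpler parametrised integral
$$J(a) = \int_{-\infty}^{\infty} - 2 e^{- a t^{2}} \, dt = - \frac{2 \sqrt{\pi}}{\sqrt{a}}.$$

Differentiating under the integral sign brings down a factor of $(-t^2)$:
$$\frac{dJ}{da} = \int_{-\infty}^{\infty} 2 t^{2} e^{- a t^{2}} \, dt = \frac{\sqrt{\pi}}{a^{\frac{3}{2}}}.$$

Repeating twice in total — each differentiation brings down another $(-t^2)$ — gives
$$\frac{d^{2}J}{da^{2}} = \int_{-\infty}^{\infty} - 2 t^{4} e^{- a t^{2}} \, dt = - \frac{3 \sqrt{\pi}}{2 a^{\frac{5}{2}}},$$
and the integrand here is exactly the target integrand, so $I = - \frac{3 \sqrt{\pi}}{2 a^{\frac{5}{2}}}$.

Setting $a = \frac{5}{4}$:
$$I = - \frac{48 \sqrt{5} \sqrt{\pi}}{125}.$$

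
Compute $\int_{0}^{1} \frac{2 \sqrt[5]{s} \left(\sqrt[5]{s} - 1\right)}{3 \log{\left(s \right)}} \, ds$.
$- \frac{2 \log{\left(6 \right)}}{3} + \frac{2 \log{\left(7 \right)}}{3}$

Consider the one-parameter family: let $I(a) = \int_{0}^{1} \frac{2 \left(- \sqrt[5]{s} + s^{a}\right)}{3 \log{\left(s \right)}} \, ds$.

Since $\dfrac{\partial}{\partial a}\,s^{a} = s^{a} \ln s$, the $\ln s$ in the denominator cancels and
$$\frac{dI}{da} = \int_{0}^{1} \frac{2}{3} s^{a} \, ds = \frac{2}{3} \left[\frac{s^{a+1}}{a+1}\right]_0^1 = \frac{2}{3 \left(a + 1\right)}.$$

Integrating with respect to $a$ gives $I(a) = \log{\left(\frac{5^{\frac{2}{3}} \sqrt[3]{6} \left(a + 1\right)^{\frac{2}{3}}}{6} \right)} + C$.

At $a = \frac{1}{5}$ the integrand is identically $0$, so $I(\frac{1}{5}) = 0$. The closed form gives $0$, hence $C = 0$.

Setting $a = \frac{2}{5}$:
$$I = - \frac{2 \log{\left(6 \right)}}{3} + \frac{2 \log{\left(7 \right)}}{3}.$$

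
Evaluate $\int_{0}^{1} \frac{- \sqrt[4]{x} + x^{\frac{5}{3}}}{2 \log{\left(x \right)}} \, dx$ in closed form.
$\log{\left(\frac{4 \sqrt{30}}{15} \right)}$

Replace the exponent $\frac{5}{3}$ by a parameter $a$: let $I(a) = \int_{0}^{1} \frac{- \sqrt[4]{x} + x^{a}}{2 \log{\left(x \right)}} \, dx$.

Since $\dfrac{\partial}{\partial a}\,x^{a} = x^{a} \ln x$, the $\ln x$ in the denominator cancels and
$$\frac{dI}{da} = \int_{0}^{1} \frac{1}{2} x^{a} \, dx = \frac{1}{2} \left[\frac{x^{a+1}}{a+1}\right]_0^1 = \frac{1}{2 \left(a + 1\right)}.$$

Integrating with respect to $a$ gives $I(a) = \frac{\log{\left(a + 1 \right)}}{2} - \frac{\log{\left(5 \right)}}{2} + \log{\left(2 \right)} + C$.

At $a = \frac{1}{4}$ the integrand is identically $0$, so $I(\frac{1}{4}) = 0$. The closed form gives $0$, hence $C = 0$.

Setting $a = \frac{5}{3}$:
$$I = \log{\left(\frac{4 \sqrt{30}}{15} \right)}.$$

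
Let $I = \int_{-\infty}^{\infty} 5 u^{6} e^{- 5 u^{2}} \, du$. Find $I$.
$\frac{3 \sqrt{5} \sqrt{\pi}}{200}$

Consider the simpler parametrised integral
$$J(a) = \int_{-\infty}^{\infty} 5 e^{- a u^{2}} \, du = \frac{5 \sqrt{\pi}}{\sqrt{a}}.$$

Differentiating under the integral sign brings down a factor of $(-u^2)$:
$$\frac{dJ}{da} = \int_{-\infty}^{\infty} - 5 u^{2} e^{- a u^{2}} \, du = - \frac{5 \sqrt{\pi}}{2 a^{\frac{3}{2}}}.$$

Repeating $3$ times in total — each differentiation brings down another $(-u^2)$ — gives
$$\frac{d^{3}J}{da^{3}} = \int_{-\infty}^{\infty} - 5 u^{6} e^{- a u^{2}} \, du = - \frac{75 \sqrt{\pi}}{8 a^{\frac{7}{2}}},$$
and the integrand here is $(-1)^{3}$ times the target integrand, so $I = (-1)^{3}\,\frac{d^{3}J}{da^{3}} = \frac{75 \sqrt{\pi}}{8 a^{\frac{7}{2}}}$.

Setting $a = 5$:
$$I = \frac{3 \sqrt{5} \sqrt{\pi}}{200}.$$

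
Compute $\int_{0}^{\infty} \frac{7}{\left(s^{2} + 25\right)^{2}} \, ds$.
$\frac{7 \pi}{500}$

Start from the standard arctangent integral
$$J(a) = \int_{0}^{\infty} \frac{7}{a^{2} + s^{2}} \, ds = \frac{7 \pi}{2 a}.$$

Differentiating under the integral sign with respect to $a$,
$$\frac{dJ}{da} = \int_{0}^{\infty} - \frac{14 a}{\left(a^{2} + s^{2}\right)^{2}} \, ds = - \frac{7 \pi}{2 a^{2}},$$
so $\int_{0}^{\infty} \frac{7}{\left(a^{2} + s^{2}\right)^{2}} \, ds = \frac{7 \pi}{4 a^{3}}$.

Setting $a = 5$:
$$I = \frac{7 \pi}{500}.$$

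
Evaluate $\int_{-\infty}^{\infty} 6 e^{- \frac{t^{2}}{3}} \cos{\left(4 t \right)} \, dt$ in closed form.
$\frac{6 \sqrt{3} \sqrt{\pi}}{e^{12}}$

Define $I(b) = \int_{-\infty}^{\infty} 6 e^{- \frac{t^{2}}{3}} \cos{\left(b t \right)} \, dt$.

Differentiating under the integral sign,
$$I'(b) = \int_{-\infty}^{\infty} - 6 t e^{- \frac{t^{2}}{3}} \sin{\left(b t \right)} \, dt.$$

Integrate $\int_{-\infty}^{\infty} t \sin(b t)\, e^{- \frac{t^{2}}{3}}\, dt$ by parts with $u = \sin(b t)$ and $dv = t\, e^{- \frac{t^{2}}{3}}\, dt$, giving $v = - \frac{3 e^{- \frac{t^{2}}{3}}}{2}$. The boundary term vanishes and
$$\int_{-\infty}^{\infty} t \sin(b t)\, e^{- \frac{t^{2}}{3}}\, dt = \frac{3 b}{2} \int_{-\infty}^{\infty} \cos(b t)\, e^{- \frac{t^{2}}{3}}\, dt,$$
so $I'(b) = - \frac{3 b}{2}\, I(b)$.

This is a separable first-order ODE; solving with the initial condition $I(0) = \int_{-\infty}^{\infty} 6 e^{- \frac{t^{2}}{3}}\,dt = 6 \sqrt{3} \sqrt{\pi}$ gives
$$I(b) = 6 \sqrt{3} \sqrt{\pi} e^{- \frac{3 b^{2}}{4}}.$$

Setting $b = 4$:
$$I = \frac{6 \sqrt{3} \sqrt{\pi}}{e^{12}}.$$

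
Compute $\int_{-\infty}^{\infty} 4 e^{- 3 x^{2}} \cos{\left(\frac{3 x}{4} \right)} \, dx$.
$\frac{4 \sqrt{3} \sqrt{\pi}}{3 e^{\frac{3}{64}}}$

Let $b$ denote the cosine frequency and define $I(b) = \int_{-\infty}^{\infty} 4 e^{- 3 x^{2}} \cos{\left(b x \right)} \, dx$.

Differentiating under the integral sign,
$$I'(b) = \int_{-\infty}^{\infty} - 4 x e^{- 3 x^{2}} \sin{\left(b x \right)} \, dx.$$

Integrate $\int_{-\infty}^{\infty} x \sin(b x)\, e^{- 3 x^{2}}\, dx$ by parts with $u = \sin(b x)$ and $dv = x\, e^{- 3 x^{2}}\, dx$, giving $v = - \frac{e^{- 3 x^{2}}}{6}$. The boundary term vanishes and
$$\int_{-\infty}^{\infty} x \sin(b x)\, e^{- 3 x^{2}}\, dx = \frac{b}{6} \int_{-\infty}^{\infty} \cos(b x)\, e^{- 3 x^{2}}\, dx,$$
so $I'(b) = - \frac{b}{6}\, I(b)$.

This is a separable first-order ODE; solving with the initial condition $I(0) = \int_{-\infty}^{\infty} 4 e^{- 3 x^{2}}\,dx = \frac{4 \sqrt{3} \sqrt{\pi}}{3}$ gives
$$I(b) = \frac{4 \sqrt{3} \sqrt{\pi} e^{- \frac{b^{2}}{12}}}{3}.$$

Setting $b = \frac{3}{4}$:
$$I = \frac{4 \sqrt{3} \sqrt{\pi}}{3 e^{\frac{3}{64}}}.$$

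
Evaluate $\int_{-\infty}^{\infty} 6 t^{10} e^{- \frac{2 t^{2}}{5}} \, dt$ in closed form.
$\frac{8859375 \sqrt{10} \sqrt{\pi}}{1024}$

Start from the elementary integral
$$J(a) = \int_{-\infty}^{\infty} 6 e^{- a t^{2}} \, dt = \frac{6 \sqrt{\pi}}{\sqrt{a}}.$$

Differentiating under the integral sign brings down a factor of $(-t^2)$:
$$\frac{dJ}{da} = \int_{-\infty}^{\infty} - 6 t^{2} e^{- a t^{2}} \, dt = - \frac{3 \sqrt{\pi}}{a^{\frac{3}{2}}}.$$

Repeating $5$ times in total — each differentiation brings down another $(-t^2)$ — gives
$$\frac{d^{5}J}{da^{5}} = \int_{-\infty}^{\infty} - 6 t^{10} e^{- a t^{2}} \, dt = - \frac{2835 \sqrt{\pi}}{16 a^{\frac{11}{2}}},$$
and the integrand here is $(-1)^{5}$ times the target integrand, so $I = (-1)^{5}\,\frac{d^{5}J}{da^{5}} = \frac{2835 \sqrt{\pi}}{16 a^{\frac{11}{2}}}$.

Setting $a = \frac{2}{5}$:
$$I = \frac{8859375 \sqrt{10} \sqrt{\pi}}{1024}.$$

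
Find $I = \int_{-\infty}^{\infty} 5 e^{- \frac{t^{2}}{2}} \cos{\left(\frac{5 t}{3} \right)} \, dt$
$\frac{5 \sqrt{2} \sqrt{\pi}}{e^{\frac{25}{18}}}$

Treat the cosine frequency as a parameter and define $I(b) = \int_{-\infty}^{\infty} 5 e^{- \frac{t^{2}}{2}} \cos{\left(b t \right)} \, dt$.

Differentiating under the integral sign,
$$I'(b) = \int_{-\infty}^{\infty} - 5 t e^{- \frac{t^{2}}{2}} \sin{\left(b t \right)} \, dt.$$

Integrate $\int_{-\infty}^{\infty} t \sin(b t)\, e^{- \frac{t^{2}}{2}}\, dt$ by parts with $u = \sin(b t)$ and $dv = t\, e^{- \frac{t^{2}}{2}}\, dt$, giving $v = - e^{- \frac{t^{2}}{2}}$. The boundary term vanishes and
$$\int_{-\infty}^{\infty} t \sin(b t)\, e^{- \frac{t^{2}}{2}}\, dt = b \int_{-\infty}^{\infty} \cos(b t)\, e^{- \frac{t^{2}}{2}}\, dt,$$
so $I'(b) = - b\, I(b)$.

This is a separable first-order ODE; solving with the initial condition $I(0) = \int_{-\infty}^{\infty} 5 e^{- \frac{t^{2}}{2}}\,dt = 5 \sqrt{2} \sqrt{\pi}$ gives
$$I(b) = 5 \sqrt{2} \sqrt{\pi} e^{- \frac{b^{2}}{2}}.$$

Setting $b = \frac{5}{3}$:
$$I = \frac{5 \sqrt{2} \sqrt{\pi}}{e^{\frac{25}{18}}}.$$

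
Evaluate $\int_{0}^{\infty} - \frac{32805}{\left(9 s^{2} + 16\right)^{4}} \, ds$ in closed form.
$- \frac{54675 \pi}{524288}$

Recall the elementary integral
$$J(a) = \int_{0}^{\infty} - \frac{5}{a^{2} + s^{2}} \, ds = - \frac{5 \pi}{2 a}.$$

Differentiating under the integral sign with respect to $a$,
$$\frac{dJ}{da} = \int_{0}^{\infty} \frac{10 a}{\left(a^{2} + s^{2}\right)^{2}} \, ds = \frac{5 \pi}{2 a^{2}},$$
so $\int_{0}^{\infty} - \frac{5}{\left(a^{2} + s^{2}\right)^{2}} \, ds = - \frac{5 \pi}{4 a^{3}}$.

Repeating — each differentiation of $1/(s^2+a^2)^j$ produces $-2ja/(s^2+a^2)^{j+1}$ — and dividing through by $-2ja$ at each step yields, after $3$ differentiations in total,
$$\int_{0}^{\infty} - \frac{5}{\left(a^{2} + s^{2}\right)^{4}} \, ds = - \frac{25 \pi}{32 a^{7}}.$$

Setting $a = \frac{4}{3}$:
$$I = - \frac{54675 \pi}{524288}.$$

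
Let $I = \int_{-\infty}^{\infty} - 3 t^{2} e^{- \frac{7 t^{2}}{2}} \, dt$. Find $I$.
$- \frac{3 \sqrt{14} \sqrt{\pi}}{49}$

Consider the simpler parametrised integral
$$J(a) = \int_{-\infty}^{\infty} - 3 e^{- a t^{2}} \, dt = - \frac{3 \sqrt{\pi}}{\sqrt{a}}.$$

Differentiating under the integral sign brings down a factor of $(-t^2)$:
$$\frac{dJ}{da} = \int_{-\infty}^{\infty} 3 t^{2} e^{- a t^{2}} \, dt = \frac{3 \sqrt{\pi}}{2 a^{\frac{3}{2}}}.$$

The integral on the left is $-I$, so $I = - \frac{3 \sqrt{\pi}}{2 a^{\frac{3}{2}}}$.

Setting $a = \frac{7}{2}$:
$$I = - \frac{3 \sqrt{14} \sqrt{\pi}}{49}.$$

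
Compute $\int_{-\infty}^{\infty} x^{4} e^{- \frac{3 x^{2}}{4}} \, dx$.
$\frac{8 \sqrt{3} \sqrt{\pi}}{9}$

Begin with the known integral
$$J(a) = \int_{-\infty}^{\infty} e^{- a x^{2}} \, dx = \frac{\sqrt{\pi}}{\sqrt{a}}.$$

Differentiating under the integral sign brings down a factor of $(-x^2)$:
$$\frac{dJ}{da} = \int_{-\infty}^{\infty} - x^{2} e^{- a x^{2}} \, dx = - \frac{\sqrt{\pi}}{2 a^{\frac{3}{2}}}.$$

Repeating twice in total — each differentiation brings down another $(-x^2)$ — gives
$$\frac{d^{2}J}{da^{2}} = \int_{-\infty}^{\infty} x^{4} e^{- a x^{2}} \, dx = \frac{3 \sqrt{\pi}}{4 a^{\frac{5}{2}}},$$
and the integrand here is exactly the target integrand, so $I = \frac{3 \sqrt{\pi}}{4 a^{\frac{5}{2}}}$.

Setting $a = \frac{3}{4}$:
$$I = \frac{8 \sqrt{3} \sqrt{\pi}}{9}.$$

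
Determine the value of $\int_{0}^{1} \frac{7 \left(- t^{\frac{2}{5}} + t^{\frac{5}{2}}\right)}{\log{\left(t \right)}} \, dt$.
$- \log{\left(\frac{128}{78125} \right)}$

Consider the one-parameter family: let $I(a) = \int_{0}^{1} \frac{7 \left(t^{\frac{5}{2}} - t^{a}\right)}{\log{\left(t \right)}} \, dt$.

Since $\dfrac{\partial}{\partial a}\,t^{a} = t^{a} \ln t$, the $\ln t$ in the denominator cancels and
$$\frac{dI}{da} = \int_{0}^{1} -7 t^{a} \, dt = -7 \left[\frac{t^{a+1}}{a+1}\right]_0^1 = - \frac{7}{a + 1}.$$

Integrating with respect to $a$ gives $I(a) = - \log{\left(\frac{128 \left(a + 1\right)^{7}}{823543} \right)} + C$.

At $a = \frac{5}{2}$ the integrand is identically $0$, so $I(\frac{5}{2}) = 0$. The closed form gives $0$, hence $C = 0$.

Setting $a = \frac{2}{5}$:
$$I = - \log{\left(\frac{128}{78125} \right)}.$$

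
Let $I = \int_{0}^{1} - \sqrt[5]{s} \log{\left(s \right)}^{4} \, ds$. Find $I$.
$- \frac{3125}{324}$

Start from the elementary integral
$$J(a) = \int_{0}^{1} - s^{a} \, ds = - \frac{1}{a + 1}.$$

Differentiating under the integral sign brings down a factor of $\ln s$:
$$\frac{dJ}{da} = \int_{0}^{1} - s^{a} \log{\left(s \right)} \, ds = \frac{1}{\left(a + 1\right)^{2}}.$$

Repeating $4$ times in total — each differentiation brings down another $\ln s$ — gives
$$\frac{d^{4}J}{da^{4}} = \int_{0}^{1} - s^{a} \log{\left(s \right)}^{4} \, ds = - \frac{24}{\left(a + 1\right)^{5}},$$
and the integrand here is exactly the target integrand, so $I = - \frac{24}{\left(a + 1\right)^{5}}$.

Setting $a = \frac{1}{5}$:
$$I = - \frac{3125}{324}.$$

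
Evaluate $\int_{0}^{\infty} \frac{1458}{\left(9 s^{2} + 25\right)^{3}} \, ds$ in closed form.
$\frac{729 \pi}{25000}$

Begin with the known result
$$J(a) = \int_{0}^{\infty} \frac{2}{a^{2} + s^{2}} \, ds = \frac{\pi}{a}.$$

Differentiating under the integral sign with respect to $a$,
$$\frac{dJ}{da} = \int_{0}^{\infty} - \frac{4 a}{\left(a^{2} + s^{2}\right)^{2}} \, ds = - \frac{\pi}{a^{2}},$$
so $\int_{0}^{\infty} \frac{2}{\left(a^{2} + s^{2}\right)^{2}} \, ds = \frac{\pi}{2 a^{3}}$.

Repeating — each differentiation of $1/(s^2+a^2)^j$ produces $-2ja/(s^2+a^2)^{j+1}$ — and dividing through by $-2ja$ at each step yields, after $2$ differentiations in total,
$$\int_{0}^{\infty} \frac{2}{\left(a^{2} + s^{2}\right)^{3}} \, ds = \frac{3 \pi}{8 a^{5}}.$$

Setting $a = \frac{5}{3}$:
$$I = \frac{729 \pi}{25000}.$$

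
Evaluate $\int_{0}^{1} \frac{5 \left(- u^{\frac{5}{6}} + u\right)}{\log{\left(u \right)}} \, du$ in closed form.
$\log{\left(\frac{248832}{161051} \right)}$

Replace the exponent $\frac{5}{6}$ by a parameter $a$: let $I(a) = \int_{0}^{1} \frac{5 \left(u - u^{a}\right)}{\log{\left(u \right)}} \, du$.

Since $\dfrac{\partial}{\partial a}\,u^{a} = u^{a} \ln u$, the $\ln u$ in the denominator cancels and
$$\frac{dI}{da} = \int_{0}^{1} -5 u^{a} \, du = -5 \left[\frac{u^{a+1}}{a+1}\right]_0^1 = - \frac{5}{a + 1}.$$

Integrating with respect to $a$ gives $I(a) = \log{\left(\frac{32}{\left(a + 1\right)^{5}} \right)} + C$.

At $a = 1$ the integrand is identically $0$, so $I(1) = 0$. The closed form gives $0$, hence $C = 0$.

Setting $a = \frac{5}{6}$:
$$I = \log{\left(\frac{248832}{161051} \right)}.$$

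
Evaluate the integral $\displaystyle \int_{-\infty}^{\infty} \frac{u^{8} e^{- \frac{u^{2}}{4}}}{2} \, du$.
$1680 \sqrt{\pi}$

Consider the simpler parametrised integral
$$J(a) = \int_{-\infty}^{\infty} \frac{e^{- a u^{2}}}{2} \, du = \frac{\sqrt{\pi}}{2 \sqrt{a}}.$$

Differentiating under the integral sign brings down a factor of $(-u^2)$:
$$\frac{dJ}{da} = \int_{-\infty}^{\infty} - \frac{u^{2} e^{- a u^{2}}}{2} \, du = - \frac{\sqrt{\pi}}{4 a^{\frac{3}{2}}}.$$

Repeating $4$ times in total — each differentiation brings down another $(-u^2)$ — gives
$$\frac{d^{4}J}{da^{4}} = \int_{-\infty}^{\infty} \frac{u^{8} e^{- a u^{2}}}{2} \, du = \frac{105 \sqrt{\pi}}{32 a^{\frac{9}{2}}},$$
and the integrand here is exactly the target integrand, so $I = \frac{105 \sqrt{\pi}}{32 a^{\frac{9}{2}}}$.

Setting $a = \frac{1}{4}$:
$$I = 1680 \sqrt{\pi}.$$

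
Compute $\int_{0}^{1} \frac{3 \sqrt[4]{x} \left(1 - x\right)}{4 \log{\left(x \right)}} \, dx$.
$- \frac{3 \log{\left(3 \right)}}{2} + \frac{3 \log{\left(5 \right)}}{4}$

Replace the exponent $\frac{5}{4}$ by a parameter $a$: let $I(a) = \int_{0}^{1} \frac{3 \left(\sqrt[4]{x} - x^{a}\right)}{4 \log{\left(x \right)}} \, dx$.

Since $\dfrac{\partial}{\partial a}\,x^{a} = x^{a} \ln x$, the $\ln x$ in the denominator cancels and
$$\frac{dI}{da} = \int_{0}^{1} - \frac{3}{4} x^{a} \, dx = - \frac{3}{4} \left[\frac{x^{a+1}}{a+1}\right]_0^1 = - \frac{3}{4 a + 4}.$$

Integrating with respect to $a$ gives $I(a) = - \frac{3 \log{\left(a + 1 \right)}}{4} - \frac{3 \log{\left(2 \right)}}{2} + \frac{3 \log{\left(5 \right)}}{4} + C$.

At $a = \frac{1}{4}$ the integrand is identically $0$, so $I(\frac{1}{4}) = 0$. The closed form gives $0$, hence $C = 0$.

Setting $a = \frac{5}{4}$:
$$I = - \frac{3 \log{\left(3 \right)}}{2} + \frac{3 \log{\left(5 \right)}}{4}.$$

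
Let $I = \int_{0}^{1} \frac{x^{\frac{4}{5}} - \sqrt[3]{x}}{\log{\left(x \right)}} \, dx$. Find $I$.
$- \log{\left(\frac{20}{27} \right)}$

Consider the one-parameter family: let $I(a) = \int_{0}^{1} \frac{x^{\frac{4}{5}} - x^{a}}{\log{\left(x \right)}} \, dx$.

Since $\dfrac{\partial}{\partial a}\,x^{a} = x^{a} \ln x$, the $\ln x$ in the denominator cancels and
$$\frac{dI}{da} = \int_{0}^{1} -1 x^{a} \, dx = -1 \left[\frac{x^{a+1}}{a+1}\right]_0^1 = - \frac{1}{a + 1}.$$

Integrating with respect to $a$ gives $I(a) = - \log{\left(\frac{5 a}{9} + \frac{5}{9} \right)} + C$.

At $a = \frac{4}{5}$ the integrand is identically $0$, so $I(\frac{4}{5}) = 0$. The closed form gives $0$, hence $C = 0$.

Setting $a = \frac{1}{3}$:
$$I = - \log{\left(\frac{20}{27} \right)}.$$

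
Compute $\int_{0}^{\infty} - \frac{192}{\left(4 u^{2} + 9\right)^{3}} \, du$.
$- \frac{2 \pi}{27}$

Start from the standard arctangent integral
$$J(a) = \int_{0}^{\infty} - \frac{3}{a^{2} + u^{2}} \, du = - \frac{3 \pi}{2 a}.$$

Differentiating under the integral sign with respect to $a$,
$$\frac{dJ}{da} = \int_{0}^{\infty} \frac{6 a}{\left(a^{2} + u^{2}\right)^{2}} \, du = \frac{3 \pi}{2 a^{2}},$$
so $\int_{0}^{\infty} - \frac{3}{\left(a^{2} + u^{2}\right)^{2}} \, du = - \frac{3 \pi}{4 a^{3}}$.

Repeating — each differentiation of $1/(u^2+a^2)^j$ produces $-2ja/(u^2+a^2)^{j+1}$ — and dividing through by $-2ja$ at each step yields, after $2$ differentiations in total,
$$\int_{0}^{\infty} - \frac{3}{\left(a^{2} + u^{2}\right)^{3}} \, du = - \frac{9 \pi}{16 a^{5}}.$$

Setting $a = \frac{3}{2}$:
$$I = - \frac{2 \pi}{27}.$$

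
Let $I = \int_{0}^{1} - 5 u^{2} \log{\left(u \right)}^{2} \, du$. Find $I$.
$- \frac{10}{27}$

Begin with the known integral
$$J(a) = \int_{0}^{1} - 5 u^{a} \, du = - \frac{5}{a + 1}.$$

Differentiating under the integral sign brings down a factor of $\ln u$:
$$\frac{dJ}{da} = \int_{0}^{1} - 5 u^{a} \log{\left(u \right)} \, du = \frac{5}{\left(a + 1\right)^{2}}.$$

Repeating twice in total — each differentiation brings down another $\ln u$ — gives
$$\frac{d^{2}J}{da^{2}} = \int_{0}^{1} - 5 u^{a} \log{\left(u \right)}^{2} \, du = - \frac{10}{\left(a + 1\right)^{3}},$$
and the integrand here is exactly the target integrand, so $I = - \frac{10}{\left(a + 1\right)^{3}}$.

Setting $a = 2$:
$$I = - \frac{10}{27}.$$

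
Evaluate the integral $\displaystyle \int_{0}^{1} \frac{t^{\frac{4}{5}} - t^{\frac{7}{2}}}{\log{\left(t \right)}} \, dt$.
$- \log{\left(5 \right)} + \log{\left(2 \right)}$

Consider the one-parameter family: let $I(a) = \int_{0}^{1} \frac{t^{\frac{4}{5}} - t^{a}}{\log{\left(t \right)}} \, dt$.

Since $\dfrac{\partial}{\partial a}\,t^{a} = t^{a} \ln t$, the $\ln t$ in the denominator cancels and
$$\frac{dI}{da} = \int_{0}^{1} -1 t^{a} \, dt = -1 \left[\frac{t^{a+1}}{a+1}\right]_0^1 = - \frac{1}{a + 1}.$$

Integrating with respect to $a$ gives $I(a) = - \log{\left(\frac{5 a}{9} + \frac{5}{9} \right)} + C$.

At $a = \frac{4}{5}$ the integrand is identically $0$, so $I(\frac{4}{5}) = 0$. The closed form gives $0$, hence $C = 0$.

Setting $a = \frac{7}{2}$:
$$I = - \log{\left(5 \right)} + \log{\left(2 \right)}.$$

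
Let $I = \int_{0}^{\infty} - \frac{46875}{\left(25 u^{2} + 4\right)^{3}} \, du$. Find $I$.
$- \frac{28125 \pi}{512}$

Recall the elementary integral
$$J(a) = \int_{0}^{\infty} - \frac{3}{a^{2} + u^{2}} \, du = - \frac{3 \pi}{2 a}.$$

Differentiating under the integral sign with respect to $a$,
$$\frac{dJ}{da} = \int_{0}^{\infty} \frac{6 a}{\left(a^{2} + u^{2}\right)^{2}} \, du = \frac{3 \pi}{2 a^{2}},$$
so $\int_{0}^{\infty} - \frac{3}{\left(a^{2} + u^{2}\right)^{2}} \, du = - \frac{3 \pi}{4 a^{3}}$.

Repeating — each differentiation of $1/(u^2+a^2)^j$ produces $-2ja/(u^2+a^2)^{j+1}$ — and dividing through by $-2ja$ at each step yields, after $2$ differentiations in total,
$$\int_{0}^{\infty} - \frac{3}{\left(a^{2} + u^{2}\right)^{3}} \, du = - \frac{9 \pi}{16 a^{5}}.$$

Setting $a = \frac{2}{5}$:
$$I = - \frac{28125 \pi}{512}.$$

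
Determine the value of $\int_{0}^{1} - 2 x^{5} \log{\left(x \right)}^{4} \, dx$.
$- \frac{1}{162}$

Begin with the known integral
$$J(a) = \int_{0}^{1} - 2 x^{a} \, dx = - \frac{2}{a + 1}.$$

Differentiating under the integral sign brings down a factor of $\ln x$:
$$\frac{dJ}{da} = \int_{0}^{1} - 2 x^{a} \log{\left(x \right)} \, dx = \frac{2}{\left(a + 1\right)^{2}}.$$

Repeating $4$ times in total — each differentiation brings down another $\ln x$ — gives
$$\frac{d^{4}J}{da^{4}} = \int_{0}^{1} - 2 x^{a} \log{\left(x \right)}^{4} \, dx = - \frac{48}{\left(a + 1\right)^{5}},$$
and the integrand here is exactly the target integrand, so $I = - \frac{48}{\left(a + 1\right)^{5}}$.

Setting $a = 5$:
$$I = - \frac{1}{162}.$$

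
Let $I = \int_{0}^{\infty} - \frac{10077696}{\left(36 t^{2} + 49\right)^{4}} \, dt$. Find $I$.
$- \frac{262440 \pi}{823543}$

Recall the elementary integral
$$J(a) = \int_{0}^{\infty} - \frac{6}{a^{2} + t^{2}} \, dt = - \frac{3 \pi}{a}.$$

Differentiating under the integral sign with respect to $a$,
$$\frac{dJ}{da} = \int_{0}^{\infty} \frac{12 a}{\left(a^{2} + t^{2}\right)^{2}} \, dt = \frac{3 \pi}{a^{2}},$$
so $\int_{0}^{\infty} - \frac{6}{\left(a^{2} + t^{2}\right)^{2}} \, dt = - \frac{3 \pi}{2 a^{3}}$.

Repeating — each differentiation of $1/(t^2+a^2)^j$ produces $-2ja/(t^2+a^2)^{j+1}$ — and dividing through by $-2ja$ at each step yields, after $3$ differentiations in total,
$$\int_{0}^{\infty} - \frac{6}{\left(a^{2} + t^{2}\right)^{4}} \, dt = - \frac{15 \pi}{16 a^{7}}.$$

Setting $a = \frac{7}{6}$:
$$I = - \frac{262440 \pi}{823543}.$$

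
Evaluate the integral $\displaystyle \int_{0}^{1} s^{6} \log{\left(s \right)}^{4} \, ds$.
$\frac{24}{16807}$

Start from the elementary integral
$$J(a) = \int_{0}^{1} s^{a} \, ds = \frac{1}{a + 1}.$$

Differentiating under the integral sign brings down a factor of $\ln s$:
$$\frac{dJ}{da} = \int_{0}^{1} s^{a} \log{\left(s \right)} \, ds = - \frac{1}{\left(a + 1\right)^{2}}.$$

Repeating $4$ times in total — each differentiation brings down another $\ln s$ — gives
$$\frac{d^{4}J}{da^{4}} = \int_{0}^{1} s^{a} \log{\left(s \right)}^{4} \, ds = \frac{24}{\left(a + 1\right)^{5}},$$
and the integrand here is exactly the target integrand, so $I = \frac{24}{\left(a + 1\right)^{5}}$.

Setting $a = 6$:
$$I = \frac{24}{16807}.$$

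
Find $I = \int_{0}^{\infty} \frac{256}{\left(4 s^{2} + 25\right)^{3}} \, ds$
$\frac{24 \pi}{3125}$

Begin with the known result
$$J(a) = \int_{0}^{\infty} \frac{4}{a^{2} + s^{2}} \, ds = \frac{2 \pi}{a}.$$

Differentiating under the integral sign with respect to $a$,
$$\frac{dJ}{da} = \int_{0}^{\infty} - \frac{8 a}{\left(a^{2} + s^{2}\right)^{2}} \, ds = - \frac{2 \pi}{a^{2}},$$
so $\int_{0}^{\infty} \frac{4}{\left(a^{2} + s^{2}\right)^{2}} \, ds = \frac{\pi}{a^{3}}$.

Repeating — each differentiation of $1/(s^2+a^2)^j$ produces $-2ja/(s^2+a^2)^{j+1}$ — and dividing through by $-2ja$ at each step yields, after $2$ differentiations in total,
$$\int_{0}^{\infty} \frac{4}{\left(a^{2} + s^{2}\right)^{3}} \, ds = \frac{3 \pi}{4 a^{5}}.$$

Setting $a = \frac{5}{2}$:
$$I = \frac{24 \pi}{3125}.$$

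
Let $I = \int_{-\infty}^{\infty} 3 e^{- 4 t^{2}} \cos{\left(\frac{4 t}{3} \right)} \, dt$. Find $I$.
$\frac{3 \sqrt{\pi}}{2 e^{\frac{1}{9}}}$

Treat the cosine frequency as a parameter and define $I(b) = \int_{-\infty}^{\infty} 3 e^{- 4 t^{2}} \cos{\left(b t \right)} \, dt$.

Differentiating under the integral sign,
$$I'(b) = \int_{-\infty}^{\infty} - 3 t e^{- 4 t^{2}} \sin{\left(b t \right)} \, dt.$$

Integrate $\int_{-\infty}^{\infty} t \sin(b t)\, e^{- 4 t^{2}}\, dt$ by parts with $u = \sin(b t)$ and $dv = t\, e^{- 4 t^{2}}\, dt$, giving $v = - \frac{e^{- 4 t^{2}}}{8}$. The boundary term vanishes and
$$\int_{-\infty}^{\infty} t \sin(b t)\, e^{- 4 t^{2}}\, dt = \frac{b}{8} \int_{-\infty}^{\infty} \cos(b t)\, e^{- 4 t^{2}}\, dt,$$
so $I'(b) = - \frac{b}{8}\, I(b)$.

This is a separable first-order ODE; solving with the initial condition $I(0) = \int_{-\infty}^{\infty} 3 e^{- 4 t^{2}}\,dt = \frac{3 \sqrt{\pi}}{2}$ gives
$$I(b) = \frac{3 \sqrt{\pi} e^{- \frac{b^{2}}{16}}}{2}.$$

Setting $b = \frac{4}{3}$:
$$I = \frac{3 \sqrt{\pi}}{2 e^{\frac{1}{9}}}.$$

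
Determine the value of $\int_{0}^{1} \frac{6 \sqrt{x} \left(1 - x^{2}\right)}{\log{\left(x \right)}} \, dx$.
$\log{\left(\frac{729}{117649} \right)}$

Consider the one-parameter family: let $I(a) = \int_{0}^{1} \frac{6 \left(- x^{\frac{5}{2}} + x^{a}\right)}{\log{\left(x \right)}} \, dx$.

Since $\dfrac{\partial}{\partial a}\,x^{a} = x^{a} \ln x$, the $\ln x$ in the denominator cancels and
$$\frac{dI}{da} = \int_{0}^{1} 6 x^{a} \, dx = 6 \left[\frac{x^{a+1}}{a+1}\right]_0^1 = \frac{6}{a + 1}.$$

Integrating with respect to $a$ gives $I(a) = \log{\left(\frac{64 \left(a + 1\right)^{6}}{117649} \right)} + C$.

At $a = \frac{5}{2}$ the integrand is identically $0$, so $I(\frac{5}{2}) = 0$. The closed form gives $0$, hence $C = 0$.

Setting $a = \frac{1}{2}$:
$$I = \log{\left(\frac{729}{117649} \right)}.$$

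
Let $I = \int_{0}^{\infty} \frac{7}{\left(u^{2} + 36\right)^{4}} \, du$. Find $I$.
$\frac{35 \pi}{8957952}$

Start from the standard arctangent integral
$$J(a) = \int_{0}^{\infty} \frac{7}{a^{2} + u^{2}} \, du = \frac{7 \pi}{2 a}.$$

Differentiating under the integral sign with respect to $a$,
$$\frac{dJ}{da} = \int_{0}^{\infty} - \frac{14 a}{\left(a^{2} + u^{2}\right)^{2}} \, du = - \frac{7 \pi}{2 a^{2}},$$
so $\int_{0}^{\infty} \frac{7}{\left(a^{2} + u^{2}\right)^{2}} \, du = \frac{7 \pi}{4 a^{3}}$.

Repeating — each differentiation of $1/(u^2+a^2)^j$ produces $-2ja/(u^2+a^2)^{j+1}$ — and dividing through by $-2ja$ at each step yields, after $3$ differentiations in total,
$$\int_{0}^{\infty} \frac{7}{\left(a^{2} + u^{2}\right)^{4}} \, du = \frac{35 \pi}{32 a^{7}}.$$

Setting $a = 6$:
$$I = \frac{35 \pi}{8957952}.$$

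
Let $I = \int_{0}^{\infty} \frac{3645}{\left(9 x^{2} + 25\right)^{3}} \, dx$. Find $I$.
$\frac{729 \pi}{10000}$

Start from the standard arctangent integral
$$J(a) = \int_{0}^{\infty} \frac{5}{a^{2} + x^{2}} \, dx = \frac{5 \pi}{2 a}.$$

Differentiating under the integral sign with respect to $a$,
$$\frac{dJ}{da} = \int_{0}^{\infty} - \frac{10 a}{\left(a^{2} + x^{2}\right)^{2}} \, dx = - \frac{5 \pi}{2 a^{2}},$$
so $\int_{0}^{\infty} \frac{5}{\left(a^{2} + x^{2}\right)^{2}} \, dx = \frac{5 \pi}{4 a^{3}}$.

Repeating — each differentiation of $1/(x^2+a^2)^j$ produces $-2ja/(x^2+a^2)^{j+1}$ — and dividing through by $-2ja$ at each step yields, after $2$ differentiations in total,
$$\int_{0}^{\infty} \frac{5}{\left(a^{2} + x^{2}\right)^{3}} \, dx = \frac{15 \pi}{16 a^{5}}.$$

Setting $a = \frac{5}{3}$:
$$I = \frac{729 \pi}{10000}.$$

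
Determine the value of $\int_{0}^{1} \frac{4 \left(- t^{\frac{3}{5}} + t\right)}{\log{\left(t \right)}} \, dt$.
$\log{\left(\frac{625}{256} \right)}$

Replace the exponent $1$ by a parameter $a$: let $I(a) = \int_{0}^{1} \frac{4 \left(- t^{\frac{3}{5}} + t^{a}\right)}{\log{\left(t \right)}} \, dt$.

Since $\dfrac{\partial}{\partial a}\,t^{a} = t^{a} \ln t$, the $\ln t$ in the denominator cancels and
$$\frac{dI}{da} = \int_{0}^{1} 4 t^{a} \, dt = 4 \left[\frac{t^{a+1}}{a+1}\right]_0^1 = \frac{4}{a + 1}.$$

Integrating with respect to $a$ gives $I(a) = \log{\left(\frac{625 \left(a + 1\right)^{4}}{4096} \right)} + C$.

At $a = \frac{3}{5}$ the integrand is identically $0$, so $I(\frac{3}{5}) = 0$. The closed form gives $0$, hence $C = 0$.

Setting $a = 1$:
$$I = \log{\left(\frac{625}{256} \right)}.$$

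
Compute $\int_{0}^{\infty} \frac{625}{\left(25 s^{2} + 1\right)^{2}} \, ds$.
$\frac{125 \pi}{4}$

Start from the standard arctangent integral
$$J(a) = \int_{0}^{\infty} \frac{1}{a^{2} + s^{2}} \, ds = \frac{\pi}{2 a}.$$

Differentiating under the integral sign with respect to $a$,
$$\frac{dJ}{da} = \int_{0}^{\infty} - \frac{2 a}{\left(a^{2} + s^{2}\right)^{2}} \, ds = - \frac{\pi}{2 a^{2}},$$
so $\int_{0}^{\infty} \frac{1}{\left(a^{2} + s^{2}\right)^{2}} \, ds = \frac{\pi}{4 a^{3}}$.

Setting $a = \frac{1}{5}$:
$$I = \frac{125 \pi}{4}.$$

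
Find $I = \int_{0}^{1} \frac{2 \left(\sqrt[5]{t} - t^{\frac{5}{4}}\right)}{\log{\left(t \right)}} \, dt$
$- \log{\left(\frac{225}{64} \right)}$

Consider the one-parameter family: let $I(a) = \int_{0}^{1} \frac{2 \left(\sqrt[5]{t} - t^{a}\right)}{\log{\left(t \right)}} \, dt$.

Since $\dfrac{\partial}{\partial a}\,t^{a} = t^{a} \ln t$, the $\ln t$ in the denominator cancels and
$$\frac{dI}{da} = \int_{0}^{1} -2 t^{a} \, dt = -2 \left[\frac{t^{a+1}}{a+1}\right]_0^1 = - \frac{2}{a + 1}.$$

Integrating with respect to $a$ gives $I(a) = - \log{\left(\frac{25 \left(a + 1\right)^{2}}{36} \right)} + C$.

At $a = \frac{1}{5}$ the integrand is identically $0$, so $I(\frac{1}{5}) = 0$. The closed form gives $0$, hence $C = 0$.

Setting $a = \frac{5}{4}$:
$$I = - \log{\left(\frac{225}{64} \right)}.$$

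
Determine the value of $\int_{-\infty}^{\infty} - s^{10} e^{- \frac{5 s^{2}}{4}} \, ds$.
$- \frac{12096 \sqrt{5} \sqrt{\pi}}{3125}$

Start from the elementary integral
$$J(a) = \int_{-\infty}^{\infty} - e^{- a s^{2}} \, ds = - \frac{\sqrt{\pi}}{\sqrt{a}}.$$

Differentiating under the integral sign brings down a factor of $(-s^2)$:
$$\frac{dJ}{da} = \int_{-\infty}^{\infty} s^{2} e^{- a s^{2}} \, ds = \frac{\sqrt{\pi}}{2 a^{\frac{3}{2}}}.$$

Repeating $5$ times in total — each differentiation brings down another $(-s^2)$ — gives
$$\frac{d^{5}J}{da^{5}} = \int_{-\infty}^{\infty} s^{10} e^{- a s^{2}} \, ds = \frac{945 \sqrt{\pi}}{32 a^{\frac{11}{2}}},$$
and the integrand here is $(-1)^{5}$ times the target integrand, so $I = (-1)^{5}\,\frac{d^{5}J}{da^{5}} = - \frac{945 \sqrt{\pi}}{32 a^{\frac{11}{2}}}$.

Setting $a = \frac{5}{4}$:
$$I = - \frac{12096 \sqrt{5} \sqrt{\pi}}{3125}.$$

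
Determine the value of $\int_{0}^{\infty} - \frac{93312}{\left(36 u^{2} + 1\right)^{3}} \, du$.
$- 2916 \pi$

Start from the standard arctangent integral
$$J(a) = \int_{0}^{\infty} - \frac{2}{a^{2} + u^{2}} \, du = - \frac{\pi}{a}.$$

Differentiating under the integral sign with respect to $a$,
$$\frac{dJ}{da} = \int_{0}^{\infty} \frac{4 a}{\left(a^{2} + u^{2}\right)^{2}} \, du = \frac{\pi}{a^{2}},$$
so $\int_{0}^{\infty} - \frac{2}{\left(a^{2} + u^{2}\right)^{2}} \, du = - \frac{\pi}{2 a^{3}}$.

Repeating — each differentiation of $1/(u^2+a^2)^j$ produces $-2ja/(u^2+a^2)^{j+1}$ — and dividing through by $-2ja$ at each step yields, after $2$ differentiations in total,
$$\int_{0}^{\infty} - \frac{2}{\left(a^{2} + u^{2}\right)^{3}} \, du = - \frac{3 \pi}{8 a^{5}}.$$

Setting $a = \frac{1}{6}$:
$$I = - 2916 \pi.$$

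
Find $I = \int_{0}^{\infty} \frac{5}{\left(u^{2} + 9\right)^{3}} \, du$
$\frac{5 \pi}{1296}$

Begin with the known result
$$J(a) = \int_{0}^{\infty} \frac{5}{a^{2} + u^{2}} \, du = \frac{5 \pi}{2 a}.$$

Differentiating under the integral sign with respect to $a$,
$$\frac{dJ}{da} = \int_{0}^{\infty} - \frac{10 a}{\left(a^{2} + u^{2}\right)^{2}} \, du = - \frac{5 \pi}{2 a^{2}},$$
so $\int_{0}^{\infty} \frac{5}{\left(a^{2} + u^{2}\right)^{2}} \, du = \frac{5 \pi}{4 a^{3}}$.

Repeating — each differentiation of $1/(u^2+a^2)^j$ produces $-2ja/(u^2+a^2)^{j+1}$ — and dividing through by $-2ja$ at each step yields, after $2$ differentiations in total,
$$\int_{0}^{\infty} \frac{5}{\left(a^{2} + u^{2}\right)^{3}} \, du = \frac{15 \pi}{16 a^{5}}.$$

Setting $a = 3$:
$$I = \frac{5 \pi}{1296}.$$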